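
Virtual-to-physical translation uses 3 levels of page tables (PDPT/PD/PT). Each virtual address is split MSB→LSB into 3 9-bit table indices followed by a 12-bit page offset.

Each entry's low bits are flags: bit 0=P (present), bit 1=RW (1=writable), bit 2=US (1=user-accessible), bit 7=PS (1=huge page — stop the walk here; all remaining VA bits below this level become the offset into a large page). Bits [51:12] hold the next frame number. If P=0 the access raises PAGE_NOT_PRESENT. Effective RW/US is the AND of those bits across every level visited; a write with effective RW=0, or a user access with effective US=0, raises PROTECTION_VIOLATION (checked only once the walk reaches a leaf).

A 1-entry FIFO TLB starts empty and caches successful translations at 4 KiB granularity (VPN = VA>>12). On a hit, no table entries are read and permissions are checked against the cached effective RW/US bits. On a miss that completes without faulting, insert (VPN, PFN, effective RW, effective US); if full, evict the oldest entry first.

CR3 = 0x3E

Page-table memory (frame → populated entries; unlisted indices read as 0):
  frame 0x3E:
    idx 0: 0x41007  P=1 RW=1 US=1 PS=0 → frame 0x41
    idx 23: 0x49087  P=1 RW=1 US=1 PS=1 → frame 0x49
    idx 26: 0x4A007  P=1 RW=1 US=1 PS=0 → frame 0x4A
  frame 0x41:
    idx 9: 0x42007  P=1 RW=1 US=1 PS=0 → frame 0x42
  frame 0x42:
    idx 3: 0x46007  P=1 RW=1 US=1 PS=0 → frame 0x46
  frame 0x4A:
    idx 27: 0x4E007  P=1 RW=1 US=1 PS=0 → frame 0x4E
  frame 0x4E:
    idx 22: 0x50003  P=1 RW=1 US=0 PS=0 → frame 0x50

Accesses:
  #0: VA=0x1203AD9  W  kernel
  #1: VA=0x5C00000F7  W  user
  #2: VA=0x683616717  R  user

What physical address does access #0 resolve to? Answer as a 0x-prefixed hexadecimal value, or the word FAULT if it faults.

Per-access translation:
#0 VA=0x1203AD9 (w,kernel):
  [0] read 0x3E idx=0: raw=0x41007 flags P=1 W=1 U=1 S=0
  [1] read 0x41 idx=9: raw=0x42007 flags P=1 W=1 U=1 S=0
  [2] read 0x42 idx=3: raw=0x46007 flags P=1 W=1 U=1 S=0
  ✓ 0x46AD9  — 3 lookups
#1 VA=0x5C00000F7 (w,user):
  [0] read 0x3E idx=23: raw=0x49087 flags P=1 W=1 U=1 S=1
  ✓ 0x490F7 (huge @L0)  — 1 lookups
#2 VA=0x683616717 (r,user):
  [0] read 0x3E idx=26: raw=0x4A007 flags P=1 W=1 U=1 S=0
  [1] read 0x4A idx=27: raw=0x4E007 flags P=1 W=1 U=1 S=0
  [2] read 0x4E idx=22: raw=0x50003 flags P=1 W=1 U=0 S=0
  ⇒ fault: PROTECTION_VIOLATION  — 3 lookups

Access #0 PA: 0x46AD9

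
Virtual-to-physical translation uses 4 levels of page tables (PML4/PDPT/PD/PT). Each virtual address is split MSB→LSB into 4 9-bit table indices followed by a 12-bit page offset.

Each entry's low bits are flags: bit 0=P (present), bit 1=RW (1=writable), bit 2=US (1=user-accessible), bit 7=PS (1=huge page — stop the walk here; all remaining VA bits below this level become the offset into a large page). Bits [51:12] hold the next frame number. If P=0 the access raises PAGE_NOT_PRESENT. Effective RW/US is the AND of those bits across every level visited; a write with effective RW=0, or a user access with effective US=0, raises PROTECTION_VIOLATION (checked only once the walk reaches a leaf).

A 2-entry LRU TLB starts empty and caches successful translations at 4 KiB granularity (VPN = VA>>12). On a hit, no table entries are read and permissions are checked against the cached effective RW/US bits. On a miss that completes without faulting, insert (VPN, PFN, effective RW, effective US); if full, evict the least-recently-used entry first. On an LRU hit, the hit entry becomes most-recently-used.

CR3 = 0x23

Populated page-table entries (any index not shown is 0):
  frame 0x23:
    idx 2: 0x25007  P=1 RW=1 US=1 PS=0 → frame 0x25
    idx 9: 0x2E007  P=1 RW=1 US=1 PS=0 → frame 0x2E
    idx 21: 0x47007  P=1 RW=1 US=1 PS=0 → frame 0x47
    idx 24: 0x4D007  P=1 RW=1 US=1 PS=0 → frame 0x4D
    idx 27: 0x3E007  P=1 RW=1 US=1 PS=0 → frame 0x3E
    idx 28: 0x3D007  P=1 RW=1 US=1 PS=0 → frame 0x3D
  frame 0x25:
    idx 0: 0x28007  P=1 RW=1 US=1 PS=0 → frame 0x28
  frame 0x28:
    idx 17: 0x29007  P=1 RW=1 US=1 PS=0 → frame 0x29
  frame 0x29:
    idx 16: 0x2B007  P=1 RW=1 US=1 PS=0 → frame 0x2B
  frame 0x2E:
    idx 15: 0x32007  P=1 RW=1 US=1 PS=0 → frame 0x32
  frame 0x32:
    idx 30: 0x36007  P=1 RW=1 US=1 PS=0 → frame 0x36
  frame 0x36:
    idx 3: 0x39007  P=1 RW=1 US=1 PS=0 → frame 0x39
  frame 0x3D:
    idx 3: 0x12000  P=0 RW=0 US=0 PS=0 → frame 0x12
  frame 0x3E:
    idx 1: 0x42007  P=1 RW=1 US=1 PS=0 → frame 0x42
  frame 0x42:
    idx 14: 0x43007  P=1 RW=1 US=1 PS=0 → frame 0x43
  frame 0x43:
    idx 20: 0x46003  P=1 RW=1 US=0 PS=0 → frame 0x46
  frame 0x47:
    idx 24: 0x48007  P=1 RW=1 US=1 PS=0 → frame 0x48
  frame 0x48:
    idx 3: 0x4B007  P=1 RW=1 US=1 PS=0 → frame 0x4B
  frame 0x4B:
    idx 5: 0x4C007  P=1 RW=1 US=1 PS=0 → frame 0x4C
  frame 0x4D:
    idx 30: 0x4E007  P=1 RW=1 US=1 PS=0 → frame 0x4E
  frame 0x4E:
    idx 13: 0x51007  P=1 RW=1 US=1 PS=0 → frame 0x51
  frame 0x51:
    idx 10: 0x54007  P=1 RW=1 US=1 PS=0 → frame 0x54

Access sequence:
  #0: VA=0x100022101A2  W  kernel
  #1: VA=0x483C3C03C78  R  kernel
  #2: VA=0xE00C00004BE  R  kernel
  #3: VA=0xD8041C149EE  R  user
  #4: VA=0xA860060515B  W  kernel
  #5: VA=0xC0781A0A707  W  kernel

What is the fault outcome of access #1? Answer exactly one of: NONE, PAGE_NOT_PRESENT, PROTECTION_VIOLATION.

Walk each access:
#0 VA=0x100022101A2 (w,kernel):
  lvl0: tbl 0x23, slot 2 ⇒ 0x25007 (P1/RW1/US1/PS0)
  lvl1: tbl 0x25, slot 0 ⇒ 0x28007 (P1/RW1/US1/PS0)
  lvl2: tbl 0x28, slot 17 ⇒ 0x29007 (P1/RW1/US1/PS0)
  lvl3: tbl 0x29, slot 16 ⇒ 0x2B007 (P1/RW1/US1/PS0)
  ✓ 0x2B1A2  — 4 lookups
#1 VA=0x483C3C03C78 (r,kernel):
  lvl0: tbl 0x23, slot 9 ⇒ 0x2E007 (P1/RW1/US1/PS0)
  lvl1: tbl 0x2E, slot 15 ⇒ 0x32007 (P1/RW1/US1/PS0)
  lvl2: tbl 0x32, slot 30 ⇒ 0x36007 (P1/RW1/US1/PS0)
  lvl3: tbl 0x36, slot 3 ⇒ 0x39007 (P1/RW1/US1/PS0)
  ✓ 0x39C78  — 4 lookups
#2 VA=0xE00C00004BE (r,kernel):
  lvl0: tbl 0x23, slot 28 ⇒ 0x3D007 (P1/RW1/US1/PS0)
  lvl1: tbl 0x3D, slot 3 ⇒ 0x12000 (P0/RW0/US0/PS0)
  ✗ PAGE_NOT_PRESENT  [2 reads]
#3 VA=0xD8041C149EE (r,user):
  lvl0: tbl 0x23, slot 27 ⇒ 0x3E007 (P1/RW1/US1/PS0)
  lvl1: tbl 0x3E, slot 1 ⇒ 0x42007 (P1/RW1/US1/PS0)
  lvl2: tbl 0x42, slot 14 ⇒ 0x43007 (P1/RW1/US1/PS0)
  lvl3: tbl 0x43, slot 20 ⇒ 0x46003 (P1/RW1/US0/PS0)
  ✗ PROTECTION_VIOLATION  [4 reads]
#4 VA=0xA860060515B (w,kernel):
  lvl0: tbl 0x23, slot 21 ⇒ 0x47007 (P1/RW1/US1/PS0)
  lvl1: tbl 0x47, slot 24 ⇒ 0x48007 (P1/RW1/US1/PS0)
  lvl2: tbl 0x48, slot 3 ⇒ 0x4B007 (P1/RW1/US1/PS0)
  lvl3: tbl 0x4B, slot 5 ⇒ 0x4C007 (P1/RW1/US1/PS0)
  ✓ 0x4C15B  — 4 lookups
#5 VA=0xC0781A0A707 (w,kernel):
  lvl0: tbl 0x23, slot 24 ⇒ 0x4D007 (P1/RW1/US1/PS0)
  lvl1: tbl 0x4D, slot 30 ⇒ 0x4E007 (P1/RW1/US1/PS0)
  lvl2: tbl 0x4E, slot 13 ⇒ 0x51007 (P1/RW1/US1/PS0)
  lvl3: tbl 0x51, slot 10 ⇒ 0x54007 (P1/RW1/US1/PS0)
  ✓ 0x54707  — 4 lookups

Access #1 fault: NONE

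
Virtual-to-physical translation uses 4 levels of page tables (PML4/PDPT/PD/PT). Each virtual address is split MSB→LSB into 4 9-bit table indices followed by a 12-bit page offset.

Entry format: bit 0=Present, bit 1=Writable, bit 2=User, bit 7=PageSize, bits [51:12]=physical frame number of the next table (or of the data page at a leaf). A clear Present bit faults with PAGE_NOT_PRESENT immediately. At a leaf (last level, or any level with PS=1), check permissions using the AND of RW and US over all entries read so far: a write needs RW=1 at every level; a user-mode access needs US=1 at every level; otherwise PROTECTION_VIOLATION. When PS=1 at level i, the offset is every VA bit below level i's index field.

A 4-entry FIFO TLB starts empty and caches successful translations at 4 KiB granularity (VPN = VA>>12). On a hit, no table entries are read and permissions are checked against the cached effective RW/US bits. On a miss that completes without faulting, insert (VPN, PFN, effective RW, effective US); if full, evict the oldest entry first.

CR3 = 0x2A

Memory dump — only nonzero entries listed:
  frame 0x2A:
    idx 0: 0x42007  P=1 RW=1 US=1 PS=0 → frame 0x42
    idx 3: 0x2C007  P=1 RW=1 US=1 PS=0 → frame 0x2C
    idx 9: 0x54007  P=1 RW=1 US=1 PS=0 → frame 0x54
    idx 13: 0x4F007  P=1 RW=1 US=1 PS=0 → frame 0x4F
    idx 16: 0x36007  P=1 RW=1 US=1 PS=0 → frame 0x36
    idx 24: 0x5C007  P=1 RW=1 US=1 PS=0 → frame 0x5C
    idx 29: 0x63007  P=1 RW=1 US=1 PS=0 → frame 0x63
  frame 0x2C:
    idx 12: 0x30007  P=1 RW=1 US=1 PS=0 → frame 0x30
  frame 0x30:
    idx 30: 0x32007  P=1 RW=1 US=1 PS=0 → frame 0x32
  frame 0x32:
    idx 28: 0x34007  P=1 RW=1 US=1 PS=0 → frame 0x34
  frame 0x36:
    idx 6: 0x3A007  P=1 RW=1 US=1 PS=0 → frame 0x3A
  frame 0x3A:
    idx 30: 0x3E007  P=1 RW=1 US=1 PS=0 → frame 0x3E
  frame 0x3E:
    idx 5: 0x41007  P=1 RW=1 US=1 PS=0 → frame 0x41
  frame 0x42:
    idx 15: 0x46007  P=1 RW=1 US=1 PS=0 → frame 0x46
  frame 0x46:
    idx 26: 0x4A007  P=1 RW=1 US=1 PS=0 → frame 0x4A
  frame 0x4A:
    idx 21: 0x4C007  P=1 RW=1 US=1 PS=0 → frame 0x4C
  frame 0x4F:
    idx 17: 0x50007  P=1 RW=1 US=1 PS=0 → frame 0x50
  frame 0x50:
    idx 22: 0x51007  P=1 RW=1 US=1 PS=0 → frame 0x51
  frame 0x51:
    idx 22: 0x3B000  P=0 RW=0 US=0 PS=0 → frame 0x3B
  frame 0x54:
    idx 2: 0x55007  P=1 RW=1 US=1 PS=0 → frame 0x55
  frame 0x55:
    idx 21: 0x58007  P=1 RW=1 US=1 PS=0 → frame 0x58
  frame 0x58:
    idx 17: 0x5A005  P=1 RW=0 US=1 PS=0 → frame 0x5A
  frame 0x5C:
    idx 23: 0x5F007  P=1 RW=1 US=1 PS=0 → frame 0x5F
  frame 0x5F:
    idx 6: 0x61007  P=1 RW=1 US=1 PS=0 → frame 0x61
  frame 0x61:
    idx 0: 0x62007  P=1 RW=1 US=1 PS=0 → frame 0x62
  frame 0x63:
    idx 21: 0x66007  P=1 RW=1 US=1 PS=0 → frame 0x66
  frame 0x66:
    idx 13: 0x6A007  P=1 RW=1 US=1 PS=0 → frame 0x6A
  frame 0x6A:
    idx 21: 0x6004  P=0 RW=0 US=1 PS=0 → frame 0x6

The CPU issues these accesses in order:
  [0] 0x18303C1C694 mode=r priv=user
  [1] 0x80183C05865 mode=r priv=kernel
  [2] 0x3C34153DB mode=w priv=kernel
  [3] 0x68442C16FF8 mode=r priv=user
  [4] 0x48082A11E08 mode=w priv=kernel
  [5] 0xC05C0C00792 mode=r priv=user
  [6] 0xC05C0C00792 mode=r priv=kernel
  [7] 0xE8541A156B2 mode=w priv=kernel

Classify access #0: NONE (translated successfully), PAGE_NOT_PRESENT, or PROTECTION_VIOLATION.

Per-access translation:
#0 VA=0x18303C1C694 (r,user):
  [0] read 0x2A idx=3: raw=0x2C007 flags P=1 W=1 U=1 S=0
  [1] read 0x2C idx=12: raw=0x30007 flags P=1 W=1 U=1 S=0
  [2] read 0x30 idx=30: raw=0x32007 flags P=1 W=1 U=1 S=0
  [3] read 0x32 idx=28: raw=0x34007 flags P=1 W=1 U=1 S=0
  → PA=0x34694  (4 entries read)
#1 VA=0x80183C05865 (r,kernel):
  [0] read 0x2A idx=16: raw=0x36007 flags P=1 W=1 U=1 S=0
  [1] read 0x36 idx=6: raw=0x3A007 flags P=1 W=1 U=1 S=0
  [2] read 0x3A idx=30: raw=0x3E007 flags P=1 W=1 U=1 S=0
  [3] read 0x3E idx=5: raw=0x41007 flags P=1 W=1 U=1 S=0
  → PA=0x41865  (4 entries read)
#2 VA=0x3C34153DB (w,kernel):
  [0] read 0x2A idx=0: raw=0x42007 flags P=1 W=1 U=1 S=0
  [1] read 0x42 idx=15: raw=0x46007 flags P=1 W=1 U=1 S=0
  [2] read 0x46 idx=26: raw=0x4A007 flags P=1 W=1 U=1 S=0
  [3] read 0x4A idx=21: raw=0x4C007 flags P=1 W=1 U=1 S=0
  → PA=0x4C3DB  (4 entries read)
#3 VA=0x68442C16FF8 (r,user):
  [0] read 0x2A idx=13: raw=0x4F007 flags P=1 W=1 U=1 S=0
  [1] read 0x4F idx=17: raw=0x50007 flags P=1 W=1 U=1 S=0
  [2] read 0x50 idx=22: raw=0x51007 flags P=1 W=1 U=1 S=0
  [3] read 0x51 idx=22: raw=0x3B000 flags P=0 W=0 U=0 S=0
  → PAGE_NOT_PRESENT  (4 entries read)
#4 VA=0x48082A11E08 (w,kernel):
  [0] read 0x2A idx=9: raw=0x54007 flags P=1 W=1 U=1 S=0
  [1] read 0x54 idx=2: raw=0x55007 flags P=1 W=1 U=1 S=0
  [2] read 0x55 idx=21: raw=0x58007 flags P=1 W=1 U=1 S=0
  [3] read 0x58 idx=17: raw=0x5A005 flags P=1 W=0 U=1 S=0
  → PROTECTION_VIOLATION  (4 entries read)
#5 VA=0xC05C0C00792 (r,user):
  [0] read 0x2A idx=24: raw=0x5C007 flags P=1 W=1 U=1 S=0
  [1] read 0x5C idx=23: raw=0x5F007 flags P=1 W=1 U=1 S=0
  [2] read 0x5F idx=6: raw=0x61007 flags P=1 W=1 U=1 S=0
  [3] read 0x61 idx=0: raw=0x62007 flags P=1 W=1 U=1 S=0
  → PA=0x62792  (4 entries read)
#6 VA=0xC05C0C00792 (r,kernel):
  TLB hit vpn=0xC05C0C00 → PA=0x62792
#7 VA=0xE8541A156B2 (w,kernel):
  [0] read 0x2A idx=29: raw=0x63007 flags P=1 W=1 U=1 S=0
  [1] read 0x63 idx=21: raw=0x66007 flags P=1 W=1 U=1 S=0
  [2] read 0x66 idx=13: raw=0x6A007 flags P=1 W=1 U=1 S=0
  [3] read 0x6A idx=21: raw=0x6004 flags P=0 W=0 U=1 S=0
  → PAGE_NOT_PRESENT  (4 entries read)

Access #0 fault: NONE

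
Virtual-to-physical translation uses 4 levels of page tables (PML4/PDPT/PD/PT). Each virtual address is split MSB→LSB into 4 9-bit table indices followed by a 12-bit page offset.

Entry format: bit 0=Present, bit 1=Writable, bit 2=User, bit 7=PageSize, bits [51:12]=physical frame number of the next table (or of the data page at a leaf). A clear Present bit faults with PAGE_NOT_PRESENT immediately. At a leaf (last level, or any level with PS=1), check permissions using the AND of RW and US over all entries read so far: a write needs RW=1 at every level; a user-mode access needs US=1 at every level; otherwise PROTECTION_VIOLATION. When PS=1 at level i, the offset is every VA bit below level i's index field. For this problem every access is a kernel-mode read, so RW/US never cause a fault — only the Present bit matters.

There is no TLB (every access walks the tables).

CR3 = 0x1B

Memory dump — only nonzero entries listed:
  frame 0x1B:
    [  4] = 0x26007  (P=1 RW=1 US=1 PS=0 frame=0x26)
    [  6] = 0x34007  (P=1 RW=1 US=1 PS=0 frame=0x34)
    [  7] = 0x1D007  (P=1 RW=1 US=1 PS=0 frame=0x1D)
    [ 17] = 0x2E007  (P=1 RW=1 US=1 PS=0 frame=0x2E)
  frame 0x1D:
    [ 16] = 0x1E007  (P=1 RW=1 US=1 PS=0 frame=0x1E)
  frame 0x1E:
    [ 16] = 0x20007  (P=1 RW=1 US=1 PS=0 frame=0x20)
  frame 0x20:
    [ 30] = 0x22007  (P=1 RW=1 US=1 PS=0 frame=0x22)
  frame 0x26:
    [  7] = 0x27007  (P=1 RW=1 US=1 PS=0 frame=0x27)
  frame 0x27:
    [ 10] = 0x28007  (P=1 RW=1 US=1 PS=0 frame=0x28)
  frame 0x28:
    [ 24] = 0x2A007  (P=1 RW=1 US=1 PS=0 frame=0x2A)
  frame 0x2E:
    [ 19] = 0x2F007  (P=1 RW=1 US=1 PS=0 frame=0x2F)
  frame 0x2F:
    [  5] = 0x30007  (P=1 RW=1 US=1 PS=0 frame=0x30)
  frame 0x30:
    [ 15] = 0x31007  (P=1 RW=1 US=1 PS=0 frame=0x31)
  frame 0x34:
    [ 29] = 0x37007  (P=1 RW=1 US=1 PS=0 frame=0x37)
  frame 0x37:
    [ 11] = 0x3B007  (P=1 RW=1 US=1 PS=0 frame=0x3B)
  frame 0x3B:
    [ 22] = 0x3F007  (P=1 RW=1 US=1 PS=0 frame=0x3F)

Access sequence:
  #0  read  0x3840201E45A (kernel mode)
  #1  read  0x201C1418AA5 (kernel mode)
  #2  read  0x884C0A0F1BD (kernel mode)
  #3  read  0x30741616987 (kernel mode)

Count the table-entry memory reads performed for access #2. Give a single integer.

Walk each access:
#0 VA=0x3840201E45A (r,kernel):
  [0] read 0x1B idx=7: raw=0x1D007 flags P=1 W=1 U=1 S=0
  [1] read 0x1D idx=16: raw=0x1E007 flags P=1 W=1 U=1 S=0
  [2] read 0x1E idx=16: raw=0x20007 flags P=1 W=1 U=1 S=0
  [3] read 0x20 idx=30: raw=0x22007 flags P=1 W=1 U=1 S=0
  ⇒ phys 0x2245A  [4 reads]
#1 VA=0x201C1418AA5 (r,kernel):
  [0] read 0x1B idx=4: raw=0x26007 flags P=1 W=1 U=1 S=0
  [1] read 0x26 idx=7: raw=0x27007 flags P=1 W=1 U=1 S=0
  [2] read 0x27 idx=10: raw=0x28007 flags P=1 W=1 U=1 S=0
  [3] read 0x28 idx=24: raw=0x2A007 flags P=1 W=1 U=1 S=0
  ⇒ phys 0x2AAA5  [4 reads]
#2 VA=0x884C0A0F1BD (r,kernel):
  [0] read 0x1B idx=17: raw=0x2E007 flags P=1 W=1 U=1 S=0
  [1] read 0x2E idx=19: raw=0x2F007 flags P=1 W=1 U=1 S=0
  [2] read 0x2F idx=5: raw=0x30007 flags P=1 W=1 U=1 S=0
  [3] read 0x30 idx=15: raw=0x31007 flags P=1 W=1 U=1 S=0
  ⇒ phys 0x311BD  [4 reads]
#3 VA=0x30741616987 (r,kernel):
  [0] read 0x1B idx=6: raw=0x34007 flags P=1 W=1 U=1 S=0
  [1] read 0x34 idx=29: raw=0x37007 flags P=1 W=1 U=1 S=0
  [2] read 0x37 idx=11: raw=0x3B007 flags P=1 W=1 U=1 S=0
  [3] read 0x3B idx=22: raw=0x3F007 flags P=1 W=1 U=1 S=0
  ⇒ phys 0x3F987  [4 reads]

Entries read for #2: 4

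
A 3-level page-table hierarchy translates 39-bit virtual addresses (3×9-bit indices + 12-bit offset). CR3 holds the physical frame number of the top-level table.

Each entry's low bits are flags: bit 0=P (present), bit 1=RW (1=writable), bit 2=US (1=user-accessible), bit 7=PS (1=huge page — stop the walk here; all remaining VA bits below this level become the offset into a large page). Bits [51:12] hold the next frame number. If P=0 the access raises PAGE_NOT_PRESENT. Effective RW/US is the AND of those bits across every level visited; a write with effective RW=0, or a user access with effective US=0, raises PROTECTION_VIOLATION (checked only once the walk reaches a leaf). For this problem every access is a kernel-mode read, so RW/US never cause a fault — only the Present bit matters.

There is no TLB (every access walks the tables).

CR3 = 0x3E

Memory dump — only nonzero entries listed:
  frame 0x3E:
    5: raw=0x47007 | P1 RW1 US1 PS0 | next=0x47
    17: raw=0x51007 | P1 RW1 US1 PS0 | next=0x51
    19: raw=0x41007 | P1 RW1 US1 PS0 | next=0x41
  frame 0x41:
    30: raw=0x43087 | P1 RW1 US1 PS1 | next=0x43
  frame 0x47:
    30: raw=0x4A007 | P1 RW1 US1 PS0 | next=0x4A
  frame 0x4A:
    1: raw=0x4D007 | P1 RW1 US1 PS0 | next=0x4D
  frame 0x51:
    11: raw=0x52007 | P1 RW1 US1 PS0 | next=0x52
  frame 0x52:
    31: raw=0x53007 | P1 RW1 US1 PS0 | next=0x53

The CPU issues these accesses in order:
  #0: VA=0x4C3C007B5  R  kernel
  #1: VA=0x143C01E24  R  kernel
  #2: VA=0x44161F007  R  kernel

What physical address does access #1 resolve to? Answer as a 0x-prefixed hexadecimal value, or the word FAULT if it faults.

Trace:
#0 VA=0x4C3C007B5 (r,kernel):
  L0 @0x3E[19] → 0x41007  P=1,RW=1,US=1,PS=0
  L1 @0x41[30] → 0x43087  P=1,RW=1,US=1,PS=1
  → PA=0x437B5 (huge @L1)  (2 entries read)
#1 VA=0x143C01E24 (r,kernel):
  L0 @0x3E[5] → 0x47007  P=1,RW=1,US=1,PS=0
  L1 @0x47[30] → 0x4A007  P=1,RW=1,US=1,PS=0
  L2 @0x4A[1] → 0x4D007  P=1,RW=1,US=1,PS=0
  → PA=0x4DE24  (3 entries read)
#2 VA=0x44161F007 (r,kernel):
  L0 @0x3E[17] → 0x51007  P=1,RW=1,US=1,PS=0
  L1 @0x51[11] → 0x52007  P=1,RW=1,US=1,PS=0
  L2 @0x52[31] → 0x53007  P=1,RW=1,US=1,PS=0
  → PA=0x53007  (3 entries read)

Access #1 PA: 0x4DE24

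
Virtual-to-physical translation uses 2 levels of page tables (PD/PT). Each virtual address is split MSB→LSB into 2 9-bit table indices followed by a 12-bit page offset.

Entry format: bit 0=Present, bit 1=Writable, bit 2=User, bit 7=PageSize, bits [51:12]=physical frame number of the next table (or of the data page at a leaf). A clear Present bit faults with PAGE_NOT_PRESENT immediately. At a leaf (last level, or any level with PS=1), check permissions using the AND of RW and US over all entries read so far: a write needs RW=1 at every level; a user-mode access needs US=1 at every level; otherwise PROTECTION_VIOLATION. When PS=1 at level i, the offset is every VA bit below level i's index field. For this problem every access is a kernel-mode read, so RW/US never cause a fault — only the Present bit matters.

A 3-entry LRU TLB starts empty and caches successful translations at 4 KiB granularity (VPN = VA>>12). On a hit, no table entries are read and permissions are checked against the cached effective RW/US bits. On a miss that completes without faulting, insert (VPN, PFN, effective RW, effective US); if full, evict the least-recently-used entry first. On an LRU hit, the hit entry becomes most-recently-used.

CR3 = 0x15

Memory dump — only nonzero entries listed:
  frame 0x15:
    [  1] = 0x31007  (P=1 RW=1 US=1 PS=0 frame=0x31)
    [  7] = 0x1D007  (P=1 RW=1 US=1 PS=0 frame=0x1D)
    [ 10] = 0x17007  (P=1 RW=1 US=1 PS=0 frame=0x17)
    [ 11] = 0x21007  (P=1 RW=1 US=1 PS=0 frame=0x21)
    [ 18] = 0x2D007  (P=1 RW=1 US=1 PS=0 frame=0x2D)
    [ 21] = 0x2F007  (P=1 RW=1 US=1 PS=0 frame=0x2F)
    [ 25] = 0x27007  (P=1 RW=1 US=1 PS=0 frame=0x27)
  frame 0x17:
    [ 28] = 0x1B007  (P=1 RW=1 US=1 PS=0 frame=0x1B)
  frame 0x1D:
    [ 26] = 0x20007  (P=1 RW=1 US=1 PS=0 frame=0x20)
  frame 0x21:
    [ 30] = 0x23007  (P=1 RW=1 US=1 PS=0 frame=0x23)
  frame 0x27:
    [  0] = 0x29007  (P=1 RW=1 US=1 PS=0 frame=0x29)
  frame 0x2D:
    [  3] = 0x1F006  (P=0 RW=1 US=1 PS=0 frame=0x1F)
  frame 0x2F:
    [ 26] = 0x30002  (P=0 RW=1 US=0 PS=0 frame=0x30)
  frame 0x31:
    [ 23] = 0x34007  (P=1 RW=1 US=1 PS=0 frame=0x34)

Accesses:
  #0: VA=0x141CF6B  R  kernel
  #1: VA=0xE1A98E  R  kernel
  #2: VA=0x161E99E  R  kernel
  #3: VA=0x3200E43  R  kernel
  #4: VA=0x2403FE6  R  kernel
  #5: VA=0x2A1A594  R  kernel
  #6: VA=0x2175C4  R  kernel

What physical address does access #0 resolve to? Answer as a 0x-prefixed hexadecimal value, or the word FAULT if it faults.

Trace:
#0 VA=0x141CF6B (r,kernel):
  lvl0: tbl 0x15, slot 10 ⇒ 0x17007 (P1/RW1/US1/PS0)
  lvl1: tbl 0x17, slot 28 ⇒ 0x1B007 (P1/RW1/US1/PS0)
  ✓ 0x1BF6B  — 2 lookups
#1 VA=0xE1A98E (r,kernel):
  lvl0: tbl 0x15, slot 7 ⇒ 0x1D007 (P1/RW1/US1/PS0)
  lvl1: tbl 0x1D, slot 26 ⇒ 0x20007 (P1/RW1/US1/PS0)
  ✓ 0x2098E  — 2 lookups
#2 VA=0x161E99E (r,kernel):
  lvl0: tbl 0x15, slot 11 ⇒ 0x21007 (P1/RW1/US1/PS0)
  lvl1: tbl 0x21, slot 30 ⇒ 0x23007 (P1/RW1/US1/PS0)
  ✓ 0x2399E  — 2 lookups
#3 VA=0x3200E43 (r,kernel):
  lvl0: tbl 0x15, slot 25 ⇒ 0x27007 (P1/RW1/US1/PS0)
  lvl1: tbl 0x27, slot 0 ⇒ 0x29007 (P1/RW1/US1/PS0)
  ✓ 0x29E43  — 2 lookups
#4 VA=0x2403FE6 (r,kernel):
  lvl0: tbl 0x15, slot 18 ⇒ 0x2D007 (P1/RW1/US1/PS0)
  lvl1: tbl 0x2D, slot 3 ⇒ 0x1F006 (P0/RW1/US1/PS0)
  ✗ PAGE_NOT_PRESENT  [2 reads]
#5 VA=0x2A1A594 (r,kernel):
  lvl0: tbl 0x15, slot 21 ⇒ 0x2F007 (P1/RW1/US1/PS0)
  lvl1: tbl 0x2F, slot 26 ⇒ 0x30002 (P0/RW1/US0/PS0)
  ✗ PAGE_NOT_PRESENT  [2 reads]
#6 VA=0x2175C4 (r,kernel):
  lvl0: tbl 0x15, slot 1 ⇒ 0x31007 (P1/RW1/US1/PS0)
  lvl1: tbl 0x31, slot 23 ⇒ 0x34007 (P1/RW1/US1/PS0)
  ✓ 0x345C4  — 2 lookups

Access #0 PA: 0x1BF6B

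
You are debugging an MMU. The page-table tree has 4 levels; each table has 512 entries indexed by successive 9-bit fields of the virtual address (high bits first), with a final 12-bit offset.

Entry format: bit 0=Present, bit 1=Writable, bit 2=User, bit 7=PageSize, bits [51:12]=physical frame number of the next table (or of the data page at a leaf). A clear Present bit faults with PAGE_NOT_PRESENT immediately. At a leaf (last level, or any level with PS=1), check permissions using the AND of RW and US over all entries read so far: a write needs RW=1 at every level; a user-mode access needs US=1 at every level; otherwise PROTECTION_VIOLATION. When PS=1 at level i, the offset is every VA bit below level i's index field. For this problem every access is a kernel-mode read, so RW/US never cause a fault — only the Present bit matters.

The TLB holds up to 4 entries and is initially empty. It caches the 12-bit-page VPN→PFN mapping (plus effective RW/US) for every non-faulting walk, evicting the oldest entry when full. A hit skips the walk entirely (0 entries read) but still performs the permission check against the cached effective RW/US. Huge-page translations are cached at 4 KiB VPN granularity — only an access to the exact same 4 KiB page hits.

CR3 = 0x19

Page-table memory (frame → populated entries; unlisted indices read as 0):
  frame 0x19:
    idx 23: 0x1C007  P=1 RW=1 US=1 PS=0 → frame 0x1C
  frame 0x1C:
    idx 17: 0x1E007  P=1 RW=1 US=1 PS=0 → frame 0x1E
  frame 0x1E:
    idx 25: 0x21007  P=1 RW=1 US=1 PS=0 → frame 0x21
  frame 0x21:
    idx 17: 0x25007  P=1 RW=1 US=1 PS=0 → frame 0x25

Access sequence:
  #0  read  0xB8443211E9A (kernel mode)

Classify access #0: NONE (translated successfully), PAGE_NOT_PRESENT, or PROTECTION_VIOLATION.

Trace:
#0 VA=0xB8443211E9A (r,kernel):
  L0 @0x19[23] → 0x1C007  P=1,RW=1,US=1,PS=0
  L1 @0x1C[17] → 0x1E007  P=1,RW=1,US=1,PS=0
  L2 @0x1E[25] → 0x21007  P=1,RW=1,US=1,PS=0
  L3 @0x21[17] → 0x25007  P=1,RW=1,US=1,PS=0
  ✓ 0x25E9A  — 4 lookups

Access #0 fault: NONE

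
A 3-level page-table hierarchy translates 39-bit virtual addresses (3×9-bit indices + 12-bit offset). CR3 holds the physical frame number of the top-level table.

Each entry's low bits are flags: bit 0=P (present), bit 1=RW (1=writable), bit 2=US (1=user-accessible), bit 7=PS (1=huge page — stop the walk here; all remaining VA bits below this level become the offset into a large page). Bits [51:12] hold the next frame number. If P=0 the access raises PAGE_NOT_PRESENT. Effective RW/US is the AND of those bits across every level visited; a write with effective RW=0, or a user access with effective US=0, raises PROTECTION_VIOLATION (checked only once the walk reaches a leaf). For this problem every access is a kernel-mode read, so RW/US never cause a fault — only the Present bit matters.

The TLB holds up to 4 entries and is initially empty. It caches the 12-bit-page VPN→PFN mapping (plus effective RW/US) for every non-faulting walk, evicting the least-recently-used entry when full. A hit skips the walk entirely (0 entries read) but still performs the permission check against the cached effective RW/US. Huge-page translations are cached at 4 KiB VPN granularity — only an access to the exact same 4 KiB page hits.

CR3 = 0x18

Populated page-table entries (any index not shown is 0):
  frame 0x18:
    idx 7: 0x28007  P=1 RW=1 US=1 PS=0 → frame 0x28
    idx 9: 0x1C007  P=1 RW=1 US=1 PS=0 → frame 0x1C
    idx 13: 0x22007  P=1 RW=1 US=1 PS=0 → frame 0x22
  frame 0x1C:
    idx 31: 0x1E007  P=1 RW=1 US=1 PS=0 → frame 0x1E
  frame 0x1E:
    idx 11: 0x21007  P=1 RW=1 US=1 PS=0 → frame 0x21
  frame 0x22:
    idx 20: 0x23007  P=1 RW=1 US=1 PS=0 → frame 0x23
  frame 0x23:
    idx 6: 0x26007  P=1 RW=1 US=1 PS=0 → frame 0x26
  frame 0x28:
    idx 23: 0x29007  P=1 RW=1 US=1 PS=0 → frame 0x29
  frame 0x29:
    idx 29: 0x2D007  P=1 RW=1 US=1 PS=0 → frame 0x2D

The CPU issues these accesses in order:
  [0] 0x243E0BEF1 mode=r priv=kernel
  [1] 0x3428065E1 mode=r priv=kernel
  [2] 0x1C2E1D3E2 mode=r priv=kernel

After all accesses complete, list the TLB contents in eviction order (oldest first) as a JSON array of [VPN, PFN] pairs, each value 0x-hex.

Trace:
#0 VA=0x243E0BEF1 (r,kernel):
  L0 @0x18[9] → 0x1C007  P=1,RW=1,US=1,PS=0
  L1 @0x1C[31] → 0x1E007  P=1,RW=1,US=1,PS=0
  L2 @0x1E[11] → 0x21007  P=1,RW=1,US=1,PS=0
  ✓ 0x21EF1  — 3 lookups
#1 VA=0x3428065E1 (r,kernel):
  L0 @0x18[13] → 0x22007  P=1,RW=1,US=1,PS=0
  L1 @0x22[20] → 0x23007  P=1,RW=1,US=1,PS=0
  L2 @0x23[6] → 0x26007  P=1,RW=1,US=1,PS=0
  ✓ 0x265E1  — 3 lookups
#2 VA=0x1C2E1D3E2 (r,kernel):
  L0 @0x18[7] → 0x28007  P=1,RW=1,US=1,PS=0
  L1 @0x28[23] → 0x29007  P=1,RW=1,US=1,PS=0
  L2 @0x29[29] → 0x2D007  P=1,RW=1,US=1,PS=0
  ✓ 0x2D3E2  — 3 lookups

TLB: [["0x243E0B", "0x21"], ["0x342806", "0x26"], ["0x1C2E1D", "0x2D"]]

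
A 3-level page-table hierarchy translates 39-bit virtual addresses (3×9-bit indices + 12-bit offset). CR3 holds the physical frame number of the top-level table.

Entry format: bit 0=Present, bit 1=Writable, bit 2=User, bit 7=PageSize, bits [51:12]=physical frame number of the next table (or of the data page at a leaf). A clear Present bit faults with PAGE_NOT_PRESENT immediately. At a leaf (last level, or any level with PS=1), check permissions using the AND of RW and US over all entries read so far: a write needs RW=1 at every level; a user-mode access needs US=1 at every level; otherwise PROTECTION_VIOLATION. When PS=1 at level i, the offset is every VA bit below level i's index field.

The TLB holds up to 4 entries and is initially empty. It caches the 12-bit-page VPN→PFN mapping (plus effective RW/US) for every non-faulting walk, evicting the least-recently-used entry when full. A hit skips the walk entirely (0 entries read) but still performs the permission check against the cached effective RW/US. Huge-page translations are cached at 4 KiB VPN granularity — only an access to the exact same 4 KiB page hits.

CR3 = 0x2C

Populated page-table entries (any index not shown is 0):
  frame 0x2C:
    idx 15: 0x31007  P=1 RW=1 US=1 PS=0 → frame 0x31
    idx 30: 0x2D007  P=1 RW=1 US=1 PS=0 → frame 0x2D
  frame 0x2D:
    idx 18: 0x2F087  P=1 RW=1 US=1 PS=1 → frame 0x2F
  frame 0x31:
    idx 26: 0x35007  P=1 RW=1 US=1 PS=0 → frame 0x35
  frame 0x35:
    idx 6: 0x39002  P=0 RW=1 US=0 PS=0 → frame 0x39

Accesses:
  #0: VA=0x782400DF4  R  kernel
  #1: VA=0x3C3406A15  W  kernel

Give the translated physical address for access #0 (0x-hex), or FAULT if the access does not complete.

Walk each access:
#0 VA=0x782400DF4 (r,kernel):
  L0: frame=0x2C idx=30 entry=0x2D007 [P=1 RW=1 US=1 PS=0]
  L1: frame=0x2D idx=18 entry=0x2F087 [P=1 RW=1 US=1 PS=1]
  → PA=0x2FDF4 (huge @L1)  (2 entries read)
#1 VA=0x3C3406A15 (w,kernel):
  L0: frame=0x2C idx=15 entry=0x31007 [P=1 RW=1 US=1 PS=0]
  L1: frame=0x31 idx=26 entry=0x35007 [P=1 RW=1 US=1 PS=0]
  L2: frame=0x35 idx=6 entry=0x39002 [P=0 RW=1 US=0 PS=0]
  ✗ PAGE_NOT_PRESENT  [3 reads]

Access #0 PA: 0x2FDF4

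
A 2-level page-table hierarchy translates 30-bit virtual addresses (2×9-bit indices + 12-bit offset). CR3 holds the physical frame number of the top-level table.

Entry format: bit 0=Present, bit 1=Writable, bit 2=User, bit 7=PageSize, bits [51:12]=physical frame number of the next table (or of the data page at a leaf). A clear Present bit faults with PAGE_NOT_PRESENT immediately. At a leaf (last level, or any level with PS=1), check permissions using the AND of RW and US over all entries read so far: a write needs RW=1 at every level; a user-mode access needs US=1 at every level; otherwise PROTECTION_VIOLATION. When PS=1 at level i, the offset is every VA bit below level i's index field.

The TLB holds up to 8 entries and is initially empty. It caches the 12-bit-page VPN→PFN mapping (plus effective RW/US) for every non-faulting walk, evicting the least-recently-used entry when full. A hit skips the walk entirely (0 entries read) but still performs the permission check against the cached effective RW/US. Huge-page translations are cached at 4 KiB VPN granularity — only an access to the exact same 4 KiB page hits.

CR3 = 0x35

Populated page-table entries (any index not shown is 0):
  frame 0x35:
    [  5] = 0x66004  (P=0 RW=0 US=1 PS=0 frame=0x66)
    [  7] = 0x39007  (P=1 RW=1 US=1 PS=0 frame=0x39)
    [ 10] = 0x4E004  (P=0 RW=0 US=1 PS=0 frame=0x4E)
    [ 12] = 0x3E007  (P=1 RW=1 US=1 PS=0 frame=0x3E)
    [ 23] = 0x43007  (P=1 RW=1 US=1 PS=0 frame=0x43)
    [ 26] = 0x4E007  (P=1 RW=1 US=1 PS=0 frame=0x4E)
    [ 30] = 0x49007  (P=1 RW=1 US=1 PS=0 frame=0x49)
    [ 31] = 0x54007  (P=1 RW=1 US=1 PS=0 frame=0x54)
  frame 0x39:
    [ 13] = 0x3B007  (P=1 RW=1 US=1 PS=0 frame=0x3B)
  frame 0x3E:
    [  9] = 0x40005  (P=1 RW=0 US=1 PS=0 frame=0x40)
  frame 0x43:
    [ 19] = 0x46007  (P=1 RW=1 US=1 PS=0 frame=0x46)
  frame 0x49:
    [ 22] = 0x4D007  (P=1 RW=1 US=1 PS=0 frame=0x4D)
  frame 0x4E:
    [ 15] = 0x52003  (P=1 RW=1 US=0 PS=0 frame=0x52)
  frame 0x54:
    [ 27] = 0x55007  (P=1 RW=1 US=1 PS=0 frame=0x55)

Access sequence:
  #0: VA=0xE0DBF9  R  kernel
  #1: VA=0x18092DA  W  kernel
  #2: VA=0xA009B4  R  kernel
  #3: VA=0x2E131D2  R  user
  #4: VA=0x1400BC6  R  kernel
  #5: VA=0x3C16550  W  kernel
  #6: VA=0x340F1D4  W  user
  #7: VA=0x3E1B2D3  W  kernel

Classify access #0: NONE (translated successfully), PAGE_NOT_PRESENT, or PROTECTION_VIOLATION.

Per-access translation:
#0 VA=0xE0DBF9 (r,kernel):
  L0: frame=0x35 idx=7 entry=0x39007 [P=1 RW=1 US=1 PS=0]
  L1: frame=0x39 idx=13 entry=0x3B007 [P=1 RW=1 US=1 PS=0]
  ✓ 0x3BBF9  — 2 lookups
#1 VA=0x18092DA (w,kernel):
  L0: frame=0x35 idx=12 entry=0x3E007 [P=1 RW=1 US=1 PS=0]
  L1: frame=0x3E idx=9 entry=0x40005 [P=1 RW=0 US=1 PS=0]
  → PROTECTION_VIOLATION  (2 entries read)
#2 VA=0xA009B4 (r,kernel):
  L0: frame=0x35 idx=5 entry=0x66004 [P=0 RW=0 US=1 PS=0]
  → PAGE_NOT_PRESENT  (1 entries read)
#3 VA=0x2E131D2 (r,user):
  L0: frame=0x35 idx=23 entry=0x43007 [P=1 RW=1 US=1 PS=0]
  L1: frame=0x43 idx=19 entry=0x46007 [P=1 RW=1 US=1 PS=0]
  ✓ 0x461D2  — 2 lookups
#4 VA=0x1400BC6 (r,kernel):
  L0: frame=0x35 idx=10 entry=0x4E004 [P=0 RW=0 US=1 PS=0]
  → PAGE_NOT_PRESENT  (1 entries read)
#5 VA=0x3C16550 (w,kernel):
  L0: frame=0x35 idx=30 entry=0x49007 [P=1 RW=1 US=1 PS=0]
  L1: frame=0x49 idx=22 entry=0x4D007 [P=1 RW=1 US=1 PS=0]
  ✓ 0x4D550  — 2 lookups
#6 VA=0x340F1D4 (w,user):
  L0: frame=0x35 idx=26 entry=0x4E007 [P=1 RW=1 US=1 PS=0]
  L1: frame=0x4E idx=15 entry=0x52003 [P=1 RW=1 US=0 PS=0]
  → PROTECTION_VIOLATION  (2 entries read)
#7 VA=0x3E1B2D3 (w,kernel):
  L0: frame=0x35 idx=31 entry=0x54007 [P=1 RW=1 US=1 PS=0]
  L1: frame=0x54 idx=27 entry=0x55007 [P=1 RW=1 US=1 PS=0]
  ✓ 0x552D3  — 2 lookups

Access #0 fault: NONE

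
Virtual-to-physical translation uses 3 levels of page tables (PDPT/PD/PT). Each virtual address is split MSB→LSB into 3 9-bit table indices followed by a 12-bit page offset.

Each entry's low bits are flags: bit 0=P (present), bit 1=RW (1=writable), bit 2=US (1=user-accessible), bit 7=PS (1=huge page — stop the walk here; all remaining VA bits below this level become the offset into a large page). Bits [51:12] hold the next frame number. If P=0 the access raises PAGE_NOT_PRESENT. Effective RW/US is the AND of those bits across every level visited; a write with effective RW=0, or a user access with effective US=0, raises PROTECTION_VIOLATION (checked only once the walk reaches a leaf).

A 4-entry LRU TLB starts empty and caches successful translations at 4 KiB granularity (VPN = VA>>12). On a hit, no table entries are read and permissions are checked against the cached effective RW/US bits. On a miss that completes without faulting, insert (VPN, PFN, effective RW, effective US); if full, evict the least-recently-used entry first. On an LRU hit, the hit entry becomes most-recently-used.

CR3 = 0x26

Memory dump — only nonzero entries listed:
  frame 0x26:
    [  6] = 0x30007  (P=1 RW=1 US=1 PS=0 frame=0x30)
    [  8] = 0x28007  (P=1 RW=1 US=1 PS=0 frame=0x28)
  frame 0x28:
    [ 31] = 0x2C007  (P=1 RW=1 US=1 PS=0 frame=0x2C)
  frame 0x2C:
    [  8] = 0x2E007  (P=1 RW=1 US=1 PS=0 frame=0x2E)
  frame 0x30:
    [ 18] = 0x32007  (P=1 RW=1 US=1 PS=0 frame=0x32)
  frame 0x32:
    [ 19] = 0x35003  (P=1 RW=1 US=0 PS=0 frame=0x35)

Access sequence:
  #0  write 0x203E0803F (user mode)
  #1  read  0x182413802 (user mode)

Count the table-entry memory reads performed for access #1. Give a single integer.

Per-access translation:
#0 VA=0x203E0803F (w,user):
  [0] read 0x26 idx=8: raw=0x28007 flags P=1 W=1 U=1 S=0
  [1] read 0x28 idx=31: raw=0x2C007 flags P=1 W=1 U=1 S=0
  [2] read 0x2C idx=8: raw=0x2E007 flags P=1 W=1 U=1 S=0
  ✓ 0x2E03F  — 3 lookups
#1 VA=0x182413802 (r,user):
  [0] read 0x26 idx=6: raw=0x30007 flags P=1 W=1 U=1 S=0
  [1] read 0x30 idx=18: raw=0x32007 flags P=1 W=1 U=1 S=0
  [2] read 0x32 idx=19: raw=0x35003 flags P=1 W=1 U=0 S=0
  ⇒ fault: PROTECTION_VIOLATION  — 3 lookups

Entries read for #1: 3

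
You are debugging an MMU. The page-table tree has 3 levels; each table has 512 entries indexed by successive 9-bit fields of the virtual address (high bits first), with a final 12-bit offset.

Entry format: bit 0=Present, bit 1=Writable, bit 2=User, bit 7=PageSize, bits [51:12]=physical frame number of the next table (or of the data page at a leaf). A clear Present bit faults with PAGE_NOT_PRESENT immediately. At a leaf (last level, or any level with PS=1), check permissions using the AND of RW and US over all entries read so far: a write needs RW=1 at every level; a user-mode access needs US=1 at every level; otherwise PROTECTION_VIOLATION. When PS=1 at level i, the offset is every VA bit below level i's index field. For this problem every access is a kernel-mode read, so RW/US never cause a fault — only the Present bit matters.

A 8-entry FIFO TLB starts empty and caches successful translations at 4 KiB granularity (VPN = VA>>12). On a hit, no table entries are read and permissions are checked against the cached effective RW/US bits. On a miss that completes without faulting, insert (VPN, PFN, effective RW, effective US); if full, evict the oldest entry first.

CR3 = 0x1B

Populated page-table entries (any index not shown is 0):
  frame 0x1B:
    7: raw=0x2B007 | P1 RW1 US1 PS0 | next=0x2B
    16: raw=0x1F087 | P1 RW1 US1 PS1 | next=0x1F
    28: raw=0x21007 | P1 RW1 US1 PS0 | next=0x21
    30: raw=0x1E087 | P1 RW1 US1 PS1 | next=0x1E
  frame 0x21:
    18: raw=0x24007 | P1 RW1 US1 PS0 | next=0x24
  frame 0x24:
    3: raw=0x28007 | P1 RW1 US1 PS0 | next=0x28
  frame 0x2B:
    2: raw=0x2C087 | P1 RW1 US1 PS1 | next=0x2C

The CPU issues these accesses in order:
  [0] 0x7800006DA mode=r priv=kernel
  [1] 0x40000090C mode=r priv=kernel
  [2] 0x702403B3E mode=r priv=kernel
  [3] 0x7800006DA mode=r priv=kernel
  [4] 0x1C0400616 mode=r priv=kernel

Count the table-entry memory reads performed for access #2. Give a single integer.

Walk each access:
#0 VA=0x7800006DA (r,kernel):
  [0] read 0x1B idx=30: raw=0x1E087 flags P=1 W=1 U=1 S=1
  ✓ 0x1E6DA (huge @L0)  — 1 lookups
#1 VA=0x40000090C (r,kernel):
  [0] read 0x1B idx=16: raw=0x1F087 flags P=1 W=1 U=1 S=1
  ✓ 0x1F90C (huge @L0)  — 1 lookups
#2 VA=0x702403B3E (r,kernel):
  [0] read 0x1B idx=28: raw=0x21007 flags P=1 W=1 U=1 S=0
  [1] read 0x21 idx=18: raw=0x24007 flags P=1 W=1 U=1 S=0
  [2] read 0x24 idx=3: raw=0x28007 flags P=1 W=1 U=1 S=0
  ✓ 0x28B3E  — 3 lookups
#3 VA=0x7800006DA (r,kernel):
  TLB hit vpn=0x780000 → PA=0x1E6DA
#4 VA=0x1C0400616 (r,kernel):
  [0] read 0x1B idx=7: raw=0x2B007 flags P=1 W=1 U=1 S=0
  [1] read 0x2B idx=2: raw=0x2C087 flags P=1 W=1 U=1 S=1
  ✓ 0x2C616 (huge @L1)  — 2 lookups

Entries read for #2: 3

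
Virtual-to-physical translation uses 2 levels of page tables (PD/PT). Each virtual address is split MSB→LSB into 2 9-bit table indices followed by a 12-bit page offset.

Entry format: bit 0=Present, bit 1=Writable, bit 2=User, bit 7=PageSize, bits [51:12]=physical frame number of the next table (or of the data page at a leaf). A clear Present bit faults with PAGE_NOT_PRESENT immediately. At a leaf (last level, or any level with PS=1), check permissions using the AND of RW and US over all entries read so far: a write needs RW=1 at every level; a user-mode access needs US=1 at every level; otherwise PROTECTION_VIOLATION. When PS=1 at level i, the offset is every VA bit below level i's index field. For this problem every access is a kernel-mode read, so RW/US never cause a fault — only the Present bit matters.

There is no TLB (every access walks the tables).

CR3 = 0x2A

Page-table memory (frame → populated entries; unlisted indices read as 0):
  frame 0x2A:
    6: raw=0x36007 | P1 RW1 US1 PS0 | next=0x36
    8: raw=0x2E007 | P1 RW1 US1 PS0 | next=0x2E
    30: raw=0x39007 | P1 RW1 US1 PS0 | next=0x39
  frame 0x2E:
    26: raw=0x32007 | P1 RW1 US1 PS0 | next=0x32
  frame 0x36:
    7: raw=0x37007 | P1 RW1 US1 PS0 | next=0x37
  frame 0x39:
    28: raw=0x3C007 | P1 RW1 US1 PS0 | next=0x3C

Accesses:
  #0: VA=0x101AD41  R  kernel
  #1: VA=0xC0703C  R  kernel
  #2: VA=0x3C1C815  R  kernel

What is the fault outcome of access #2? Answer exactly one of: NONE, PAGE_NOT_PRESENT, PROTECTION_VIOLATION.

Trace:
#0 VA=0x101AD41 (r,kernel):
  [0] read 0x2A idx=8: raw=0x2E007 flags P=1 W=1 U=1 S=0
  [1] read 0x2E idx=26: raw=0x32007 flags P=1 W=1 U=1 S=0
  ✓ 0x32D41  — 2 lookups
#1 VA=0xC0703C (r,kernel):
  [0] read 0x2A idx=6: raw=0x36007 flags P=1 W=1 U=1 S=0
  [1] read 0x36 idx=7: raw=0x37007 flags P=1 W=1 U=1 S=0
  ✓ 0x3703C  — 2 lookups
#2 VA=0x3C1C815 (r,kernel):
  [0] read 0x2A idx=30: raw=0x39007 flags P=1 W=1 U=1 S=0
  [1] read 0x39 idx=28: raw=0x3C007 flags P=1 W=1 U=1 S=0
  ✓ 0x3C815  — 2 lookups

Access #2 fault: NONE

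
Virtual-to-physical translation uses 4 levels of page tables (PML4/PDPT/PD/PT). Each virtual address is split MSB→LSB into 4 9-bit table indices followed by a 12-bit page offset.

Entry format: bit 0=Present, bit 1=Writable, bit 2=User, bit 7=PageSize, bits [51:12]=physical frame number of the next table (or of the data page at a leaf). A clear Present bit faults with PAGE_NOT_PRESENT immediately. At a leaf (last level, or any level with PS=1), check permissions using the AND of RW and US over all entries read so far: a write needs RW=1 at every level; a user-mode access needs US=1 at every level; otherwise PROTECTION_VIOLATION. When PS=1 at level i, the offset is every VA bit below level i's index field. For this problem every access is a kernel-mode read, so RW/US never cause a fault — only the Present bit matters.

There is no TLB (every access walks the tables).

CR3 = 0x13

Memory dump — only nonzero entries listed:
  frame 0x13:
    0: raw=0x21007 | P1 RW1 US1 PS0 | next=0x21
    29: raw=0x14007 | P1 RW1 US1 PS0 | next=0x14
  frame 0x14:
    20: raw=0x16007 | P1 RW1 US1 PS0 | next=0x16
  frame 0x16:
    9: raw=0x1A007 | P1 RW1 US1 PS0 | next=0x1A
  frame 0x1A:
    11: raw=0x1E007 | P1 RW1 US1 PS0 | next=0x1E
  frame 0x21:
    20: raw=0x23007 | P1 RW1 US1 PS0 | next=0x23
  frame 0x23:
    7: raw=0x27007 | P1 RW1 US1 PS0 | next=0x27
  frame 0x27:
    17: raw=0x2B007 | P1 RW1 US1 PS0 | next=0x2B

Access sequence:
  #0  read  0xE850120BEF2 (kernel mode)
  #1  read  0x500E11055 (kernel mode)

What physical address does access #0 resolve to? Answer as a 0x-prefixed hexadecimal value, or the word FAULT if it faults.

Trace:
#0 VA=0xE850120BEF2 (r,kernel):
  L0 @0x13[29] → 0x14007  P=1,RW=1,US=1,PS=0
  L1 @0x14[20] → 0x16007  P=1,RW=1,US=1,PS=0
  L2 @0x16[9] → 0x1A007  P=1,RW=1,US=1,PS=0
  L3 @0x1A[11] → 0x1E007  P=1,RW=1,US=1,PS=0
  ✓ 0x1EEF2  — 4 lookups
#1 VA=0x500E11055 (r,kernel):
  L0 @0x13[0] → 0x21007  P=1,RW=1,US=1,PS=0
  L1 @0x21[20] → 0x23007  P=1,RW=1,US=1,PS=0
  L2 @0x23[7] → 0x27007  P=1,RW=1,US=1,PS=0
  L3 @0x27[17] → 0x2B007  P=1,RW=1,US=1,PS=0
  ✓ 0x2B055  — 4 lookups

Access #0 PA: 0x1EEF2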